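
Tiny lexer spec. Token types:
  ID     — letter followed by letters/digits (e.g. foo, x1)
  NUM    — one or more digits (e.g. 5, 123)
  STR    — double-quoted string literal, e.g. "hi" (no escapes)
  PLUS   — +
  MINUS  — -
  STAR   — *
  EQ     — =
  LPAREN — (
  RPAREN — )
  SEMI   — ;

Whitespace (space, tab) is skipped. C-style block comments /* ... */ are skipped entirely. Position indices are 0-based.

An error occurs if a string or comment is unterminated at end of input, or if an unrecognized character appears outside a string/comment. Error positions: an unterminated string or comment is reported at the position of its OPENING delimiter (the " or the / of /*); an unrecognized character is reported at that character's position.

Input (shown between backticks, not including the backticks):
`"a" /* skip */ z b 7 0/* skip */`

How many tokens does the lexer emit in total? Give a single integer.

pos=0: enter STRING mode
pos=0: emit STR "a" (now at pos=3)
pos=4: enter COMMENT mode (saw '/*')
exit COMMENT mode (now at pos=14)
pos=15: emit ID 'z' (now at pos=16)
pos=17: emit ID 'b' (now at pos=18)
pos=19: emit NUM '7' (now at pos=20)
pos=21: emit NUM '0' (now at pos=22)
pos=22: enter COMMENT mode (saw '/*')
exit COMMENT mode (now at pos=32)
DONE. 5 tokens: [STR, ID, ID, NUM, NUM]

Answer: 5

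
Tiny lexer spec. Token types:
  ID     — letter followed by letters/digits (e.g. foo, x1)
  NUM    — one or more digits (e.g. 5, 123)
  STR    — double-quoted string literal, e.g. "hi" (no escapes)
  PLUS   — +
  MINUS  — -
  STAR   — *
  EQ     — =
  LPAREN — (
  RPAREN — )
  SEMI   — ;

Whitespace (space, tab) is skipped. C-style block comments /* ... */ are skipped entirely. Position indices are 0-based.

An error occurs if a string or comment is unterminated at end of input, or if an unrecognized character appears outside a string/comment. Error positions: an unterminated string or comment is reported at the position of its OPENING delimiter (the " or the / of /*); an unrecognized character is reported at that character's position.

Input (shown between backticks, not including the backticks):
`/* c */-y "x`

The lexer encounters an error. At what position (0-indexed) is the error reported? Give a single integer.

pos=0: enter COMMENT mode (saw '/*')
exit COMMENT mode (now at pos=7)
pos=7: emit MINUS '-'
pos=8: emit ID 'y' (now at pos=9)
pos=10: enter STRING mode
pos=10: ERROR — unterminated string

Answer: 10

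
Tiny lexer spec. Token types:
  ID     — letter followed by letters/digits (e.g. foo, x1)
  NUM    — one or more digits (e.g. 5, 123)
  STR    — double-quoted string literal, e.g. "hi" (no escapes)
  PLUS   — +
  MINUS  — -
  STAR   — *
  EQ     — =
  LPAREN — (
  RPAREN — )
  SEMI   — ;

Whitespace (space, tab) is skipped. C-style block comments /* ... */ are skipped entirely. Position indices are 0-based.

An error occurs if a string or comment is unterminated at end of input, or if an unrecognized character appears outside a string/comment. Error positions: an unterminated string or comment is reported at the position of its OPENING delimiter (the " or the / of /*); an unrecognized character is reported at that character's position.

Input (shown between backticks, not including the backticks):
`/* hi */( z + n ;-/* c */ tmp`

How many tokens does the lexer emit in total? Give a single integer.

Answer: 7

Derivation:
pos=0: enter COMMENT mode (saw '/*')
exit COMMENT mode (now at pos=8)
pos=8: emit LPAREN '('
pos=10: emit ID 'z' (now at pos=11)
pos=12: emit PLUS '+'
pos=14: emit ID 'n' (now at pos=15)
pos=16: emit SEMI ';'
pos=17: emit MINUS '-'
pos=18: enter COMMENT mode (saw '/*')
exit COMMENT mode (now at pos=25)
pos=26: emit ID 'tmp' (now at pos=29)
DONE. 7 tokens: [LPAREN, ID, PLUS, ID, SEMI, MINUS, ID]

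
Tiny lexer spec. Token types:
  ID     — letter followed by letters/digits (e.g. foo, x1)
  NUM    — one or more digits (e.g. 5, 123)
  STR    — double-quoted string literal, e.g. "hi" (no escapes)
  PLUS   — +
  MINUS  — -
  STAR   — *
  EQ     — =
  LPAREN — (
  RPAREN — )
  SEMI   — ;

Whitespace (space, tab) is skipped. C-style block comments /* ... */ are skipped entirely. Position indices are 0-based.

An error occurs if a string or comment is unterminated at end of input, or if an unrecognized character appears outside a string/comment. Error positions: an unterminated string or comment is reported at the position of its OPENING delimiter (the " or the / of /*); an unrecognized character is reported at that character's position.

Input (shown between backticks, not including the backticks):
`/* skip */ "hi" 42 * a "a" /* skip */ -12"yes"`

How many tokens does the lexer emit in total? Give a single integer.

pos=0: enter COMMENT mode (saw '/*')
exit COMMENT mode (now at pos=10)
pos=11: enter STRING mode
pos=11: emit STR "hi" (now at pos=15)
pos=16: emit NUM '42' (now at pos=18)
pos=19: emit STAR '*'
pos=21: emit ID 'a' (now at pos=22)
pos=23: enter STRING mode
pos=23: emit STR "a" (now at pos=26)
pos=27: enter COMMENT mode (saw '/*')
exit COMMENT mode (now at pos=37)
pos=38: emit MINUS '-'
pos=39: emit NUM '12' (now at pos=41)
pos=41: enter STRING mode
pos=41: emit STR "yes" (now at pos=46)
DONE. 8 tokens: [STR, NUM, STAR, ID, STR, MINUS, NUM, STR]

Answer: 8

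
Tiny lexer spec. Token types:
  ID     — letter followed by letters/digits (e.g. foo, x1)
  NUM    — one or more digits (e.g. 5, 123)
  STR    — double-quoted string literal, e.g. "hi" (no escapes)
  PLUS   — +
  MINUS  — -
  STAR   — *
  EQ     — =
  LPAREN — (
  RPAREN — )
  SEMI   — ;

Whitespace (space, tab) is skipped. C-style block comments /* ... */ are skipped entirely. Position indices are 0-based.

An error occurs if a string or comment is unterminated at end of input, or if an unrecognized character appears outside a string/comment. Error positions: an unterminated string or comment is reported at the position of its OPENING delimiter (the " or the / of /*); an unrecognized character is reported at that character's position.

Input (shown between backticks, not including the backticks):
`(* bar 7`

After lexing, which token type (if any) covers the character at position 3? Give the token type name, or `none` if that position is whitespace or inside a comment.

pos=0: emit LPAREN '('
pos=1: emit STAR '*'
pos=3: emit ID 'bar' (now at pos=6)
pos=7: emit NUM '7' (now at pos=8)
DONE. 4 tokens: [LPAREN, STAR, ID, NUM]
Position 3: char is 'b' -> ID

Answer: ID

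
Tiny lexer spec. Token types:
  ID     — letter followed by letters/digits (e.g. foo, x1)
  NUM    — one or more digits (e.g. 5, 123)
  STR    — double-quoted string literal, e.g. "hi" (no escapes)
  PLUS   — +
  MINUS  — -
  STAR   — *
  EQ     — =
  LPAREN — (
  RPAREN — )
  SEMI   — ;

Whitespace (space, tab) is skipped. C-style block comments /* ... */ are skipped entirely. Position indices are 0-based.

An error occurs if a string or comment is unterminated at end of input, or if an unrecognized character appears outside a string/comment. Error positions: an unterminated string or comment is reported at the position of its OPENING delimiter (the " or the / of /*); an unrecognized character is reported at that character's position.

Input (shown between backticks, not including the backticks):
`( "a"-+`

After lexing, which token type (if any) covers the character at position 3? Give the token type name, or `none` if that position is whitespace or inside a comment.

Answer: STR

Derivation:
pos=0: emit LPAREN '('
pos=2: enter STRING mode
pos=2: emit STR "a" (now at pos=5)
pos=5: emit MINUS '-'
pos=6: emit PLUS '+'
DONE. 4 tokens: [LPAREN, STR, MINUS, PLUS]
Position 3: char is 'a' -> STR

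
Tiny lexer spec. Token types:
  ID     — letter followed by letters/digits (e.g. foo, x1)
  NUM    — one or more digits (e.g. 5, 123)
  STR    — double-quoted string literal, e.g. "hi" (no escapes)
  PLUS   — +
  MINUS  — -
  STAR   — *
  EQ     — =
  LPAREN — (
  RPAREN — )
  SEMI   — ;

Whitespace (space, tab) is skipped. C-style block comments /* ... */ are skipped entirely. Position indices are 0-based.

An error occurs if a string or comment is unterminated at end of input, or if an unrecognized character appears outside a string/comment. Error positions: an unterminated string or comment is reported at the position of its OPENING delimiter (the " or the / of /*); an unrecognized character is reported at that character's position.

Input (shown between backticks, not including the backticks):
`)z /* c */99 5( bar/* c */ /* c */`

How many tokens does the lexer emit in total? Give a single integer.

pos=0: emit RPAREN ')'
pos=1: emit ID 'z' (now at pos=2)
pos=3: enter COMMENT mode (saw '/*')
exit COMMENT mode (now at pos=10)
pos=10: emit NUM '99' (now at pos=12)
pos=13: emit NUM '5' (now at pos=14)
pos=14: emit LPAREN '('
pos=16: emit ID 'bar' (now at pos=19)
pos=19: enter COMMENT mode (saw '/*')
exit COMMENT mode (now at pos=26)
pos=27: enter COMMENT mode (saw '/*')
exit COMMENT mode (now at pos=34)
DONE. 6 tokens: [RPAREN, ID, NUM, NUM, LPAREN, ID]

Answer: 6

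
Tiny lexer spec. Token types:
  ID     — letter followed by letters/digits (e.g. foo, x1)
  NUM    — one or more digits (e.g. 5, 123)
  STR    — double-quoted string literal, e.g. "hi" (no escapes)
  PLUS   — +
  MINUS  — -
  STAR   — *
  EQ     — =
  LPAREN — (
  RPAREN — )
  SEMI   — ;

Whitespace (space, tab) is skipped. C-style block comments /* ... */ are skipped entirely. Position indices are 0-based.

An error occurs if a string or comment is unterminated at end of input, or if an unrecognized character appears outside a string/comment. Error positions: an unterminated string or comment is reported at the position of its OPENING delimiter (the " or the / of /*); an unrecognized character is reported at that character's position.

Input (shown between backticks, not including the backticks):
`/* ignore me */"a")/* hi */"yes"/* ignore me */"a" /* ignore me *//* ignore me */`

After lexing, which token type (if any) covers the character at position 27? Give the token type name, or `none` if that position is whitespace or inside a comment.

Answer: STR

Derivation:
pos=0: enter COMMENT mode (saw '/*')
exit COMMENT mode (now at pos=15)
pos=15: enter STRING mode
pos=15: emit STR "a" (now at pos=18)
pos=18: emit RPAREN ')'
pos=19: enter COMMENT mode (saw '/*')
exit COMMENT mode (now at pos=27)
pos=27: enter STRING mode
pos=27: emit STR "yes" (now at pos=32)
pos=32: enter COMMENT mode (saw '/*')
exit COMMENT mode (now at pos=47)
pos=47: enter STRING mode
pos=47: emit STR "a" (now at pos=50)
pos=51: enter COMMENT mode (saw '/*')
exit COMMENT mode (now at pos=66)
pos=66: enter COMMENT mode (saw '/*')
exit COMMENT mode (now at pos=81)
DONE. 4 tokens: [STR, RPAREN, STR, STR]
Position 27: char is '"' -> STR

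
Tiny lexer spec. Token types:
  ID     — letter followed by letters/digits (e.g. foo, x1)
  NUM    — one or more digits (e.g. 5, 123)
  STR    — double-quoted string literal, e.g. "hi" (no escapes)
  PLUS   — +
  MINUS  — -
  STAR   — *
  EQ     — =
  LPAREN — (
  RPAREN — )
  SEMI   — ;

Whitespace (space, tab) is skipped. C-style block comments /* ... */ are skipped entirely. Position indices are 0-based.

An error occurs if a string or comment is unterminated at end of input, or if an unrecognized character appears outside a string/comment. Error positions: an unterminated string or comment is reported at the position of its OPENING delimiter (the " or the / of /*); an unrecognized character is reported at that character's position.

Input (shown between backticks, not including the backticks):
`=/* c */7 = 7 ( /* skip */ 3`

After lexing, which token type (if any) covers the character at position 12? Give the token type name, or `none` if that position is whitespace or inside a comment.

pos=0: emit EQ '='
pos=1: enter COMMENT mode (saw '/*')
exit COMMENT mode (now at pos=8)
pos=8: emit NUM '7' (now at pos=9)
pos=10: emit EQ '='
pos=12: emit NUM '7' (now at pos=13)
pos=14: emit LPAREN '('
pos=16: enter COMMENT mode (saw '/*')
exit COMMENT mode (now at pos=26)
pos=27: emit NUM '3' (now at pos=28)
DONE. 6 tokens: [EQ, NUM, EQ, NUM, LPAREN, NUM]
Position 12: char is '7' -> NUM

Answer: NUM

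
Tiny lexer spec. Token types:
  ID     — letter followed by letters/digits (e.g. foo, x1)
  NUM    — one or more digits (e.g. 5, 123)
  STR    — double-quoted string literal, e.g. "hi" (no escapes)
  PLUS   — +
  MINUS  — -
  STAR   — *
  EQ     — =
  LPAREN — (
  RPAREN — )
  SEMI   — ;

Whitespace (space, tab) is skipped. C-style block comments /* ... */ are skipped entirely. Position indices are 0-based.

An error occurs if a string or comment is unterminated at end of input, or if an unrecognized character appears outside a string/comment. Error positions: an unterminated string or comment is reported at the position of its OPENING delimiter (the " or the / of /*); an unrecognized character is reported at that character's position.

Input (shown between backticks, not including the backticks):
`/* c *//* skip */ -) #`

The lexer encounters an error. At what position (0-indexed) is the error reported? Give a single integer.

Answer: 21

Derivation:
pos=0: enter COMMENT mode (saw '/*')
exit COMMENT mode (now at pos=7)
pos=7: enter COMMENT mode (saw '/*')
exit COMMENT mode (now at pos=17)
pos=18: emit MINUS '-'
pos=19: emit RPAREN ')'
pos=21: ERROR — unrecognized char '#'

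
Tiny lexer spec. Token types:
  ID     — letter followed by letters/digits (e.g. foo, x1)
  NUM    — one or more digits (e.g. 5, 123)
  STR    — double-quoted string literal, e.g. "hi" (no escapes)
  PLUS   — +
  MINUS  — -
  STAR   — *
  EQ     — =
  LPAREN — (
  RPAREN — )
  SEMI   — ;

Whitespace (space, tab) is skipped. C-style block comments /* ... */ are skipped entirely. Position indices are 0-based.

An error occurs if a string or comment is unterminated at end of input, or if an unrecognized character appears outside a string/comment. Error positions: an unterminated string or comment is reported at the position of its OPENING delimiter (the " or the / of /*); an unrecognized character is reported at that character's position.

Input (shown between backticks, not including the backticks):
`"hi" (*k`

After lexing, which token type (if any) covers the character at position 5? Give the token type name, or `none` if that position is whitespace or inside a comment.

pos=0: enter STRING mode
pos=0: emit STR "hi" (now at pos=4)
pos=5: emit LPAREN '('
pos=6: emit STAR '*'
pos=7: emit ID 'k' (now at pos=8)
DONE. 4 tokens: [STR, LPAREN, STAR, ID]
Position 5: char is '(' -> LPAREN

Answer: LPAREN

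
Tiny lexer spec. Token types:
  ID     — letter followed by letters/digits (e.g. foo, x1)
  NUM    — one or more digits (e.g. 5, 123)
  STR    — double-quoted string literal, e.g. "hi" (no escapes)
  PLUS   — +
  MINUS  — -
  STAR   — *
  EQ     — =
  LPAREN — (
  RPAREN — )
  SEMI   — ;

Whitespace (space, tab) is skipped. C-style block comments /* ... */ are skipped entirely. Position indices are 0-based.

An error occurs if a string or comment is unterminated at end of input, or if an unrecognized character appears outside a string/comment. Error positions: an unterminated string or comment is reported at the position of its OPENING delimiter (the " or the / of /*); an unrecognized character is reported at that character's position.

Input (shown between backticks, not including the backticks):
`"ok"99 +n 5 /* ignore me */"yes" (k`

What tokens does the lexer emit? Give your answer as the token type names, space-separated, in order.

Answer: STR NUM PLUS ID NUM STR LPAREN ID

Derivation:
pos=0: enter STRING mode
pos=0: emit STR "ok" (now at pos=4)
pos=4: emit NUM '99' (now at pos=6)
pos=7: emit PLUS '+'
pos=8: emit ID 'n' (now at pos=9)
pos=10: emit NUM '5' (now at pos=11)
pos=12: enter COMMENT mode (saw '/*')
exit COMMENT mode (now at pos=27)
pos=27: enter STRING mode
pos=27: emit STR "yes" (now at pos=32)
pos=33: emit LPAREN '('
pos=34: emit ID 'k' (now at pos=35)
DONE. 8 tokens: [STR, NUM, PLUS, ID, NUM, STR, LPAREN, ID]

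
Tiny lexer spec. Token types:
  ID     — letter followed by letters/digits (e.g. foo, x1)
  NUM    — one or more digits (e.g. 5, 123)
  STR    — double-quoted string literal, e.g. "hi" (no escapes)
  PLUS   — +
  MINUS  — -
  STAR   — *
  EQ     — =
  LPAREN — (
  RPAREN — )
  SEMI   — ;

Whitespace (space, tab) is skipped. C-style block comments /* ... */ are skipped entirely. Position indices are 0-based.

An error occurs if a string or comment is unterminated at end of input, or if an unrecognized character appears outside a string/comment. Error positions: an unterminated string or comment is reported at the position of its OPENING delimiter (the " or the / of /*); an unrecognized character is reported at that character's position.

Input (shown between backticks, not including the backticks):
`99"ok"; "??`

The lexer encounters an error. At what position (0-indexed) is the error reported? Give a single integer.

pos=0: emit NUM '99' (now at pos=2)
pos=2: enter STRING mode
pos=2: emit STR "ok" (now at pos=6)
pos=6: emit SEMI ';'
pos=8: enter STRING mode
pos=8: ERROR — unterminated string

Answer: 8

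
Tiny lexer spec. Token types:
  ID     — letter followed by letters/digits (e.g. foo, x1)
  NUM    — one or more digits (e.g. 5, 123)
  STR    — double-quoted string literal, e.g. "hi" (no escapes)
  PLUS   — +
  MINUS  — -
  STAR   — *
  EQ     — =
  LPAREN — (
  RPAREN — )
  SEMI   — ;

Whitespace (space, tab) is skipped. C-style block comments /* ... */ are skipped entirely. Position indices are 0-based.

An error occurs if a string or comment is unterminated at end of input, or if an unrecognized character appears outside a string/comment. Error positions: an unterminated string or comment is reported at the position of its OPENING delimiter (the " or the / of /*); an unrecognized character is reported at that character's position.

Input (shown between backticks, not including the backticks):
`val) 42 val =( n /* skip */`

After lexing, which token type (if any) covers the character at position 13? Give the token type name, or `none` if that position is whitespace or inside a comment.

pos=0: emit ID 'val' (now at pos=3)
pos=3: emit RPAREN ')'
pos=5: emit NUM '42' (now at pos=7)
pos=8: emit ID 'val' (now at pos=11)
pos=12: emit EQ '='
pos=13: emit LPAREN '('
pos=15: emit ID 'n' (now at pos=16)
pos=17: enter COMMENT mode (saw '/*')
exit COMMENT mode (now at pos=27)
DONE. 7 tokens: [ID, RPAREN, NUM, ID, EQ, LPAREN, ID]
Position 13: char is '(' -> LPAREN

Answer: LPAREN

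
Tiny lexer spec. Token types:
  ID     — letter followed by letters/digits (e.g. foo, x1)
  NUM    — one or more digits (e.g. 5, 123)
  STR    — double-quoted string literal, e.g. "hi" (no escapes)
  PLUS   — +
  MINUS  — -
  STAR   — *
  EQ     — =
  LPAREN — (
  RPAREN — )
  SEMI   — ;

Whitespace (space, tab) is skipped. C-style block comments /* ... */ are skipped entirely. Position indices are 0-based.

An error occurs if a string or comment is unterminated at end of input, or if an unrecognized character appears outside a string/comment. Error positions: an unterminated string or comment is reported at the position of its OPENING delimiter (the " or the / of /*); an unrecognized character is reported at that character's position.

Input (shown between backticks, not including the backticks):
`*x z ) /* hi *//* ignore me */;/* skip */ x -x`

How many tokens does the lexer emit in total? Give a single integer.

pos=0: emit STAR '*'
pos=1: emit ID 'x' (now at pos=2)
pos=3: emit ID 'z' (now at pos=4)
pos=5: emit RPAREN ')'
pos=7: enter COMMENT mode (saw '/*')
exit COMMENT mode (now at pos=15)
pos=15: enter COMMENT mode (saw '/*')
exit COMMENT mode (now at pos=30)
pos=30: emit SEMI ';'
pos=31: enter COMMENT mode (saw '/*')
exit COMMENT mode (now at pos=41)
pos=42: emit ID 'x' (now at pos=43)
pos=44: emit MINUS '-'
pos=45: emit ID 'x' (now at pos=46)
DONE. 8 tokens: [STAR, ID, ID, RPAREN, SEMI, ID, MINUS, ID]

Answer: 8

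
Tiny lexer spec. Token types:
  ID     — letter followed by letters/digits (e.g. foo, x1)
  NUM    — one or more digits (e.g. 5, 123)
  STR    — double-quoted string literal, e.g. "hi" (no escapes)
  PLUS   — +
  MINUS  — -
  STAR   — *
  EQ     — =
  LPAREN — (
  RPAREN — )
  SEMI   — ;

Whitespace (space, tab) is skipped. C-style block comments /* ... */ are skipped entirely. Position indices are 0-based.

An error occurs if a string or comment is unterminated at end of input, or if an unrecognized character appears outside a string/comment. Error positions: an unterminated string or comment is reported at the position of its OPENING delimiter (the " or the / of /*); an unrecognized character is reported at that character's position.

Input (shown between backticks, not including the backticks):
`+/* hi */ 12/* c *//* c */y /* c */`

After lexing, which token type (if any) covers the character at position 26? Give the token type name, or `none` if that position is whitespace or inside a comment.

pos=0: emit PLUS '+'
pos=1: enter COMMENT mode (saw '/*')
exit COMMENT mode (now at pos=9)
pos=10: emit NUM '12' (now at pos=12)
pos=12: enter COMMENT mode (saw '/*')
exit COMMENT mode (now at pos=19)
pos=19: enter COMMENT mode (saw '/*')
exit COMMENT mode (now at pos=26)
pos=26: emit ID 'y' (now at pos=27)
pos=28: enter COMMENT mode (saw '/*')
exit COMMENT mode (now at pos=35)
DONE. 3 tokens: [PLUS, NUM, ID]
Position 26: char is 'y' -> ID

Answer: ID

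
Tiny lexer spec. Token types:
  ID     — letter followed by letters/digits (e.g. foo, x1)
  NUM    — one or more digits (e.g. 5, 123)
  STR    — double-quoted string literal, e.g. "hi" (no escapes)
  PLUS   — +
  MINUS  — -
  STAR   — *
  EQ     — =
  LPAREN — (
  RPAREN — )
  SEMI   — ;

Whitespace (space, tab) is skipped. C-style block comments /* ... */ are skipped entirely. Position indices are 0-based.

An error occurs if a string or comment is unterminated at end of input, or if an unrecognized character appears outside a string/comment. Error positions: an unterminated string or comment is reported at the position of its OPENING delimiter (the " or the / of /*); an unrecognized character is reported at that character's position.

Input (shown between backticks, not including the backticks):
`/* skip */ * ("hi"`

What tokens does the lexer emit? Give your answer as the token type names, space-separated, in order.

pos=0: enter COMMENT mode (saw '/*')
exit COMMENT mode (now at pos=10)
pos=11: emit STAR '*'
pos=13: emit LPAREN '('
pos=14: enter STRING mode
pos=14: emit STR "hi" (now at pos=18)
DONE. 3 tokens: [STAR, LPAREN, STR]

Answer: STAR LPAREN STR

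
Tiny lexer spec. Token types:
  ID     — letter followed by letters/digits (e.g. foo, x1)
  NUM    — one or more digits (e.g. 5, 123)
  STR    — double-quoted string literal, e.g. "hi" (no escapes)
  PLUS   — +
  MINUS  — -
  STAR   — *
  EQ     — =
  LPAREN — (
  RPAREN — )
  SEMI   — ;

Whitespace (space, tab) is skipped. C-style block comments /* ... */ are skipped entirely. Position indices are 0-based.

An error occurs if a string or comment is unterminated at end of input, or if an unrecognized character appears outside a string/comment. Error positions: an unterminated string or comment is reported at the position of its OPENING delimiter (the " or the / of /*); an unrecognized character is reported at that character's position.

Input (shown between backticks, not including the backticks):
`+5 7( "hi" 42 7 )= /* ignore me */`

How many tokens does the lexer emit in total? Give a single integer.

pos=0: emit PLUS '+'
pos=1: emit NUM '5' (now at pos=2)
pos=3: emit NUM '7' (now at pos=4)
pos=4: emit LPAREN '('
pos=6: enter STRING mode
pos=6: emit STR "hi" (now at pos=10)
pos=11: emit NUM '42' (now at pos=13)
pos=14: emit NUM '7' (now at pos=15)
pos=16: emit RPAREN ')'
pos=17: emit EQ '='
pos=19: enter COMMENT mode (saw '/*')
exit COMMENT mode (now at pos=34)
DONE. 9 tokens: [PLUS, NUM, NUM, LPAREN, STR, NUM, NUM, RPAREN, EQ]

Answer: 9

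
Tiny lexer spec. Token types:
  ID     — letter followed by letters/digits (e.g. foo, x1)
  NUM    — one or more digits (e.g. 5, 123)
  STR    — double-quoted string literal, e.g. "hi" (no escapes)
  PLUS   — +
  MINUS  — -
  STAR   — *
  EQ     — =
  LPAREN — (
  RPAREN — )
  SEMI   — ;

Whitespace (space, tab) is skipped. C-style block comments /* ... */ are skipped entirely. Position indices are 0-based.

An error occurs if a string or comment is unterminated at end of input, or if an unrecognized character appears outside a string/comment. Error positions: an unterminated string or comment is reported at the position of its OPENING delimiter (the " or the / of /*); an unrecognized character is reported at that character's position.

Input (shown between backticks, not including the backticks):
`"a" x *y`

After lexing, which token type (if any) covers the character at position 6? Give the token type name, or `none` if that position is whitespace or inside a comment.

Answer: STAR

Derivation:
pos=0: enter STRING mode
pos=0: emit STR "a" (now at pos=3)
pos=4: emit ID 'x' (now at pos=5)
pos=6: emit STAR '*'
pos=7: emit ID 'y' (now at pos=8)
DONE. 4 tokens: [STR, ID, STAR, ID]
Position 6: char is '*' -> STAR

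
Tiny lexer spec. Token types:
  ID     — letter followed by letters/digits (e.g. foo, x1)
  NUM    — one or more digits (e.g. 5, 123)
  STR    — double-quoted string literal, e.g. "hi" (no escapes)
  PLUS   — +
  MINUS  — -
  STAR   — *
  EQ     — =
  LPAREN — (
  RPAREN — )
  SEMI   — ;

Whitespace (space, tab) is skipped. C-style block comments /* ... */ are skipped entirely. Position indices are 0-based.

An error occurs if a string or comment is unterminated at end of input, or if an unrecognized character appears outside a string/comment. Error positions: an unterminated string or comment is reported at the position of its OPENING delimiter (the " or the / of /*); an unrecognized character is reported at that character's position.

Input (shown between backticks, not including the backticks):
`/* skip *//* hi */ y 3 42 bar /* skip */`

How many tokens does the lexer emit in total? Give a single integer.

pos=0: enter COMMENT mode (saw '/*')
exit COMMENT mode (now at pos=10)
pos=10: enter COMMENT mode (saw '/*')
exit COMMENT mode (now at pos=18)
pos=19: emit ID 'y' (now at pos=20)
pos=21: emit NUM '3' (now at pos=22)
pos=23: emit NUM '42' (now at pos=25)
pos=26: emit ID 'bar' (now at pos=29)
pos=30: enter COMMENT mode (saw '/*')
exit COMMENT mode (now at pos=40)
DONE. 4 tokens: [ID, NUM, NUM, ID]

Answer: 4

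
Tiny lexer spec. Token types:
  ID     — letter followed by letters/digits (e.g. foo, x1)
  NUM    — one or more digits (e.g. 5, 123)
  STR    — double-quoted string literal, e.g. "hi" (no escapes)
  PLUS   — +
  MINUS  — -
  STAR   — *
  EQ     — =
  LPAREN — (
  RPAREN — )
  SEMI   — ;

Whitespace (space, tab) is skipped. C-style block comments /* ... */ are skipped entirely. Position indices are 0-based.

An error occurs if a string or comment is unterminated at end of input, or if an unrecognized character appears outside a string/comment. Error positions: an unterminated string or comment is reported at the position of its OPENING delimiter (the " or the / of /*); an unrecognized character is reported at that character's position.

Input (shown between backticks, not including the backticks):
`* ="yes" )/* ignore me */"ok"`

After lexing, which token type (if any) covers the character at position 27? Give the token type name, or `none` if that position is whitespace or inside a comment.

Answer: STR

Derivation:
pos=0: emit STAR '*'
pos=2: emit EQ '='
pos=3: enter STRING mode
pos=3: emit STR "yes" (now at pos=8)
pos=9: emit RPAREN ')'
pos=10: enter COMMENT mode (saw '/*')
exit COMMENT mode (now at pos=25)
pos=25: enter STRING mode
pos=25: emit STR "ok" (now at pos=29)
DONE. 5 tokens: [STAR, EQ, STR, RPAREN, STR]
Position 27: char is 'k' -> STR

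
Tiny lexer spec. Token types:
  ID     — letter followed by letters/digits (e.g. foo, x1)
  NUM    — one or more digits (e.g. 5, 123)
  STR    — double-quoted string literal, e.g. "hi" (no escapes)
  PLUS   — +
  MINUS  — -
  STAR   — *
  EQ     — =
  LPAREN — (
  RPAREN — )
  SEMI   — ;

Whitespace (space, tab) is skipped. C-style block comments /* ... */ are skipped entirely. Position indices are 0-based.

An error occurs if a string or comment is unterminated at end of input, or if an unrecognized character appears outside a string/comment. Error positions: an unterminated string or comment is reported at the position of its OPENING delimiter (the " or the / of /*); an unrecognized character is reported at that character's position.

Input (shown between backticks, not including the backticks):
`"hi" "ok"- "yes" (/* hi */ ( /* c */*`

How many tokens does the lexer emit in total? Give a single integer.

Answer: 7

Derivation:
pos=0: enter STRING mode
pos=0: emit STR "hi" (now at pos=4)
pos=5: enter STRING mode
pos=5: emit STR "ok" (now at pos=9)
pos=9: emit MINUS '-'
pos=11: enter STRING mode
pos=11: emit STR "yes" (now at pos=16)
pos=17: emit LPAREN '('
pos=18: enter COMMENT mode (saw '/*')
exit COMMENT mode (now at pos=26)
pos=27: emit LPAREN '('
pos=29: enter COMMENT mode (saw '/*')
exit COMMENT mode (now at pos=36)
pos=36: emit STAR '*'
DONE. 7 tokens: [STR, STR, MINUS, STR, LPAREN, LPAREN, STAR]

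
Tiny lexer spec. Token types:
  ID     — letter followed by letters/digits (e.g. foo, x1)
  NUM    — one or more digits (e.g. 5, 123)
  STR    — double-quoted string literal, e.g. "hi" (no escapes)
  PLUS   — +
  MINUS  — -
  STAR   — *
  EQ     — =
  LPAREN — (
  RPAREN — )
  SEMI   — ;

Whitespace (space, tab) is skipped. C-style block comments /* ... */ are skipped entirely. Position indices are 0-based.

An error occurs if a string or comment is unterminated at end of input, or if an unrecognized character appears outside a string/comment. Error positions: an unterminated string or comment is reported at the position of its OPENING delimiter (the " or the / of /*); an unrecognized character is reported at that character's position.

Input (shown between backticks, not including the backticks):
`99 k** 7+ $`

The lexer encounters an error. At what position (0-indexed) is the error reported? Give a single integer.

pos=0: emit NUM '99' (now at pos=2)
pos=3: emit ID 'k' (now at pos=4)
pos=4: emit STAR '*'
pos=5: emit STAR '*'
pos=7: emit NUM '7' (now at pos=8)
pos=8: emit PLUS '+'
pos=10: ERROR — unrecognized char '$'

Answer: 10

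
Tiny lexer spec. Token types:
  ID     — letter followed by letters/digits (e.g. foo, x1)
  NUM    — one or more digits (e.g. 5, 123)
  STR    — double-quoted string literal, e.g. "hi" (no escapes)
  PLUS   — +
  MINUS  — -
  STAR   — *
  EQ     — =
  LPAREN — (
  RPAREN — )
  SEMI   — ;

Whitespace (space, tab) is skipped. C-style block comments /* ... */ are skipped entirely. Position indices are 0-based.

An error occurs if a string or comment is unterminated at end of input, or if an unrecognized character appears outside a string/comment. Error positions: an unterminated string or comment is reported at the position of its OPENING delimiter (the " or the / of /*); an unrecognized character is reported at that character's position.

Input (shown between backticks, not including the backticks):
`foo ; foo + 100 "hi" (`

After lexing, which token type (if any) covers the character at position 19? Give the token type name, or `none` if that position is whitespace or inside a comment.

Answer: STR

Derivation:
pos=0: emit ID 'foo' (now at pos=3)
pos=4: emit SEMI ';'
pos=6: emit ID 'foo' (now at pos=9)
pos=10: emit PLUS '+'
pos=12: emit NUM '100' (now at pos=15)
pos=16: enter STRING mode
pos=16: emit STR "hi" (now at pos=20)
pos=21: emit LPAREN '('
DONE. 7 tokens: [ID, SEMI, ID, PLUS, NUM, STR, LPAREN]
Position 19: char is '"' -> STR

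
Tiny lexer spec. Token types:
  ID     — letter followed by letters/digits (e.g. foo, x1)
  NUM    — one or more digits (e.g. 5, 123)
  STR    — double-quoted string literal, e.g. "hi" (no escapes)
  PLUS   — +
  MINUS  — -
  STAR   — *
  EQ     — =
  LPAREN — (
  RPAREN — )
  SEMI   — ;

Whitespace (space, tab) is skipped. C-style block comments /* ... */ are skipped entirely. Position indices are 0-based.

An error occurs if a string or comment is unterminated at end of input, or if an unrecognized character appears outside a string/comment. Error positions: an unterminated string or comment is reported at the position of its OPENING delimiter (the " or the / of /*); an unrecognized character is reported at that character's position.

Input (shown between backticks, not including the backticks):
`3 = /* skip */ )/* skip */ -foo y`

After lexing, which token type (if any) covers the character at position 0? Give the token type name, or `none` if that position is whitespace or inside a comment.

pos=0: emit NUM '3' (now at pos=1)
pos=2: emit EQ '='
pos=4: enter COMMENT mode (saw '/*')
exit COMMENT mode (now at pos=14)
pos=15: emit RPAREN ')'
pos=16: enter COMMENT mode (saw '/*')
exit COMMENT mode (now at pos=26)
pos=27: emit MINUS '-'
pos=28: emit ID 'foo' (now at pos=31)
pos=32: emit ID 'y' (now at pos=33)
DONE. 6 tokens: [NUM, EQ, RPAREN, MINUS, ID, ID]
Position 0: char is '3' -> NUM

Answer: NUM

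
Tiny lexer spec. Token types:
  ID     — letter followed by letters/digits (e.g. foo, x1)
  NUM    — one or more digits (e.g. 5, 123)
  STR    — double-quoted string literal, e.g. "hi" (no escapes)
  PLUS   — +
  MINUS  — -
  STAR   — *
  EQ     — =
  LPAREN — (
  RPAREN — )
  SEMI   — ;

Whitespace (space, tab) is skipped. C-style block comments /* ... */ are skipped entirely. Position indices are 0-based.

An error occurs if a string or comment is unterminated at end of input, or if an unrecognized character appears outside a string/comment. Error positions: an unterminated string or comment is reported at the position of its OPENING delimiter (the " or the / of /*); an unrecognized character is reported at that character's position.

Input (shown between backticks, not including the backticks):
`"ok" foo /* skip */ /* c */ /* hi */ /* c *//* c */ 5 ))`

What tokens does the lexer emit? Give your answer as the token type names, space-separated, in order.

Answer: STR ID NUM RPAREN RPAREN

Derivation:
pos=0: enter STRING mode
pos=0: emit STR "ok" (now at pos=4)
pos=5: emit ID 'foo' (now at pos=8)
pos=9: enter COMMENT mode (saw '/*')
exit COMMENT mode (now at pos=19)
pos=20: enter COMMENT mode (saw '/*')
exit COMMENT mode (now at pos=27)
pos=28: enter COMMENT mode (saw '/*')
exit COMMENT mode (now at pos=36)
pos=37: enter COMMENT mode (saw '/*')
exit COMMENT mode (now at pos=44)
pos=44: enter COMMENT mode (saw '/*')
exit COMMENT mode (now at pos=51)
pos=52: emit NUM '5' (now at pos=53)
pos=54: emit RPAREN ')'
pos=55: emit RPAREN ')'
DONE. 5 tokens: [STR, ID, NUM, RPAREN, RPAREN]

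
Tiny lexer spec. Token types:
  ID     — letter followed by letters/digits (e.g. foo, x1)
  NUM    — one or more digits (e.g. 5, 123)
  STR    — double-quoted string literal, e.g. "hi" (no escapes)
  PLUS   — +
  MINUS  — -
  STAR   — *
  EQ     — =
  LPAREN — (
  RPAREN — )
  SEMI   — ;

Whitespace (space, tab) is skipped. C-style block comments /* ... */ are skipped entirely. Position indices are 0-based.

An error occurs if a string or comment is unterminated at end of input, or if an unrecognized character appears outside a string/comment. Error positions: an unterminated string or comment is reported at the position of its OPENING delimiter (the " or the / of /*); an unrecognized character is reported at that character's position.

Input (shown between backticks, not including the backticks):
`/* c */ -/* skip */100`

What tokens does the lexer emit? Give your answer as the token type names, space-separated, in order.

pos=0: enter COMMENT mode (saw '/*')
exit COMMENT mode (now at pos=7)
pos=8: emit MINUS '-'
pos=9: enter COMMENT mode (saw '/*')
exit COMMENT mode (now at pos=19)
pos=19: emit NUM '100' (now at pos=22)
DONE. 2 tokens: [MINUS, NUM]

Answer: MINUS NUM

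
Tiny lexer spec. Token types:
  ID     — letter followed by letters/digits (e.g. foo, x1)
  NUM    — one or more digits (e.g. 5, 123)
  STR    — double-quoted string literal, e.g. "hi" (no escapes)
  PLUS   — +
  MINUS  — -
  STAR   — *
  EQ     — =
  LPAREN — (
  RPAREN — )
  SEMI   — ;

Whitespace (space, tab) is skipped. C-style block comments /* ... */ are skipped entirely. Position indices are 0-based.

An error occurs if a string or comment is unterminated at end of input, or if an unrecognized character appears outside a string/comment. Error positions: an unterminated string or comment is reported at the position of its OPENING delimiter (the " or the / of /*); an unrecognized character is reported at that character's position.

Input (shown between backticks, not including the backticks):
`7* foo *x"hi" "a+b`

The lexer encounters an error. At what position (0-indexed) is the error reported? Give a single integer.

Answer: 14

Derivation:
pos=0: emit NUM '7' (now at pos=1)
pos=1: emit STAR '*'
pos=3: emit ID 'foo' (now at pos=6)
pos=7: emit STAR '*'
pos=8: emit ID 'x' (now at pos=9)
pos=9: enter STRING mode
pos=9: emit STR "hi" (now at pos=13)
pos=14: enter STRING mode
pos=14: ERROR — unterminated string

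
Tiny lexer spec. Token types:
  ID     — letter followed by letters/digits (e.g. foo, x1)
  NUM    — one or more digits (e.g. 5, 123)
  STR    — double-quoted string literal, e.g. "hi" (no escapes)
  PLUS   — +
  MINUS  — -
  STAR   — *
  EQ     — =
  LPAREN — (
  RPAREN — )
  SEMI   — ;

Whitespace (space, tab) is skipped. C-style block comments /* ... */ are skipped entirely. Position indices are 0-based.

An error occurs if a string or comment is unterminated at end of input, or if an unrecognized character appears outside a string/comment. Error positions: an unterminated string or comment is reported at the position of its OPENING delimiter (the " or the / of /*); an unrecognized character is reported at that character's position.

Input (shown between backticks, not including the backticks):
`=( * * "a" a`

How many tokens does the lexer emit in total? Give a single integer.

pos=0: emit EQ '='
pos=1: emit LPAREN '('
pos=3: emit STAR '*'
pos=5: emit STAR '*'
pos=7: enter STRING mode
pos=7: emit STR "a" (now at pos=10)
pos=11: emit ID 'a' (now at pos=12)
DONE. 6 tokens: [EQ, LPAREN, STAR, STAR, STR, ID]

Answer: 6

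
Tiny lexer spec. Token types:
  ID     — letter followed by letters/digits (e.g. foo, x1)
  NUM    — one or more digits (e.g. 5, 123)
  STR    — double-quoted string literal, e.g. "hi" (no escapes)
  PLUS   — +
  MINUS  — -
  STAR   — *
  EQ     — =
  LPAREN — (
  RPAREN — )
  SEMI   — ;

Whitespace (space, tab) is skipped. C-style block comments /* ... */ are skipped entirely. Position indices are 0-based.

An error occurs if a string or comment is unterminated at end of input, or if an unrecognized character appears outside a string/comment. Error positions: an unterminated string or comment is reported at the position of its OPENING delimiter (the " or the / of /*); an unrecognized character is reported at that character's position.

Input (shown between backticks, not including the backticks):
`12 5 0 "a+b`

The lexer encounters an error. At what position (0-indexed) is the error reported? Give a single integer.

Answer: 7

Derivation:
pos=0: emit NUM '12' (now at pos=2)
pos=3: emit NUM '5' (now at pos=4)
pos=5: emit NUM '0' (now at pos=6)
pos=7: enter STRING mode
pos=7: ERROR — unterminated string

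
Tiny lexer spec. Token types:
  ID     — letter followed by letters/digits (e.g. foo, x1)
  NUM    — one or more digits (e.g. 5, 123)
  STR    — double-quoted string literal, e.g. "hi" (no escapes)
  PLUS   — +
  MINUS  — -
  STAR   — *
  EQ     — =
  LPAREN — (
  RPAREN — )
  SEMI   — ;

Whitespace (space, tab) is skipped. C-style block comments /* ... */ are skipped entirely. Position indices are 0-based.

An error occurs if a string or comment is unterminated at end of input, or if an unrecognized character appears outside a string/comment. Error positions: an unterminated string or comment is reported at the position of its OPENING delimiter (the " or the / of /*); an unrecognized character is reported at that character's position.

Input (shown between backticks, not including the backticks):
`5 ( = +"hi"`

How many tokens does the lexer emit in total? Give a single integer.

pos=0: emit NUM '5' (now at pos=1)
pos=2: emit LPAREN '('
pos=4: emit EQ '='
pos=6: emit PLUS '+'
pos=7: enter STRING mode
pos=7: emit STR "hi" (now at pos=11)
DONE. 5 tokens: [NUM, LPAREN, EQ, PLUS, STR]

Answer: 5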